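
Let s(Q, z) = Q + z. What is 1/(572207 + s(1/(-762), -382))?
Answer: 762/435730649 ≈ 1.7488e-6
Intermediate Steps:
1/(572207 + s(1/(-762), -382)) = 1/(572207 + (1/(-762) - 382)) = 1/(572207 + (-1/762 - 382)) = 1/(572207 - 291085/762) = 1/(435730649/762) = 762/435730649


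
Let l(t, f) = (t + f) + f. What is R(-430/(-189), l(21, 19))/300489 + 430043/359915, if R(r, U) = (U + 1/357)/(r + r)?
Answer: 31488521401013/26352671451995 ≈ 1.1949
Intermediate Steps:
l(t, f) = t + 2*f (l(t, f) = (f + t) + f = t + 2*f)
R(r, U) = (1/357 + U)/(2*r) (R(r, U) = (U + 1/357)/((2*r)) = (1/357 + U)*(1/(2*r)) = (1/357 + U)/(2*r))
R(-430/(-189), l(21, 19))/300489 + 430043/359915 = ((1 + 357*(21 + 2*19))/(714*((-430/(-189)))))/300489 + 430043/359915 = ((1 + 357*(21 + 38))/(714*((-430*(-1/189)))))*(1/300489) + 430043*(1/359915) = ((1 + 357*59)/(714*(430/189)))*(1/300489) + 430043/359915 = ((1/714)*(189/430)*(1 + 21063))*(1/300489) + 430043/359915 = ((1/714)*(189/430)*21064)*(1/300489) + 430043/359915 = (47394/3655)*(1/300489) + 430043/359915 = 15798/366095765 + 430043/359915 = 31488521401013/26352671451995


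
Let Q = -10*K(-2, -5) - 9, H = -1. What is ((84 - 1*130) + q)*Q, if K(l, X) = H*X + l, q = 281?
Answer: -9165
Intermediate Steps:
K(l, X) = l - X (K(l, X) = -X + l = l - X)
Q = -39 (Q = -10*(-2 - 1*(-5)) - 9 = -10*(-2 + 5) - 9 = -10*3 - 9 = -30 - 9 = -39)
((84 - 1*130) + q)*Q = ((84 - 1*130) + 281)*(-39) = ((84 - 130) + 281)*(-39) = (-46 + 281)*(-39) = 235*(-39) = -9165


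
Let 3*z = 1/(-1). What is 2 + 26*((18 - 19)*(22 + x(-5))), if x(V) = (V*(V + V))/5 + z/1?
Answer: -2464/3 ≈ -821.33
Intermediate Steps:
z = -⅓ (z = (⅓)/(-1) = (⅓)*(-1) = -⅓ ≈ -0.33333)
x(V) = -⅓ + 2*V²/5 (x(V) = (V*(V + V))/5 - ⅓/1 = (V*(2*V))*(⅕) - ⅓*1 = (2*V²)*(⅕) - ⅓ = 2*V²/5 - ⅓ = -⅓ + 2*V²/5)
2 + 26*((18 - 19)*(22 + x(-5))) = 2 + 26*((18 - 19)*(22 + (-⅓ + (⅖)*(-5)²))) = 2 + 26*(-(22 + (-⅓ + (⅖)*25))) = 2 + 26*(-(22 + (-⅓ + 10))) = 2 + 26*(-(22 + 29/3)) = 2 + 26*(-1*95/3) = 2 + 26*(-95/3) = 2 - 2470/3 = -2464/3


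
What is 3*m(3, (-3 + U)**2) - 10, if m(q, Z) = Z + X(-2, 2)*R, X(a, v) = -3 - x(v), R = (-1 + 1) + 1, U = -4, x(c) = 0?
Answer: 128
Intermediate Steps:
R = 1 (R = 0 + 1 = 1)
X(a, v) = -3 (X(a, v) = -3 - 1*0 = -3 + 0 = -3)
m(q, Z) = -3 + Z (m(q, Z) = Z - 3*1 = Z - 3 = -3 + Z)
3*m(3, (-3 + U)**2) - 10 = 3*(-3 + (-3 - 4)**2) - 10 = 3*(-3 + (-7)**2) - 10 = 3*(-3 + 49) - 10 = 3*46 - 10 = 138 - 10 = 128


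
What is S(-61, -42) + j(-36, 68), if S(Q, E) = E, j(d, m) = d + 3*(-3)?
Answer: -87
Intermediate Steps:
j(d, m) = -9 + d (j(d, m) = d - 9 = -9 + d)
S(-61, -42) + j(-36, 68) = -42 + (-9 - 36) = -42 - 45 = -87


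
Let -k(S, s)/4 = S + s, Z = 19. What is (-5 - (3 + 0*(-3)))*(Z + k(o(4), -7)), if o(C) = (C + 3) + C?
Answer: -24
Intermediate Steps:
o(C) = 3 + 2*C (o(C) = (3 + C) + C = 3 + 2*C)
k(S, s) = -4*S - 4*s (k(S, s) = -4*(S + s) = -4*S - 4*s)
(-5 - (3 + 0*(-3)))*(Z + k(o(4), -7)) = (-5 - (3 + 0*(-3)))*(19 + (-4*(3 + 2*4) - 4*(-7))) = (-5 - (3 + 0))*(19 + (-4*(3 + 8) + 28)) = (-5 - 1*3)*(19 + (-4*11 + 28)) = (-5 - 3)*(19 + (-44 + 28)) = -8*(19 - 16) = -8*3 = -24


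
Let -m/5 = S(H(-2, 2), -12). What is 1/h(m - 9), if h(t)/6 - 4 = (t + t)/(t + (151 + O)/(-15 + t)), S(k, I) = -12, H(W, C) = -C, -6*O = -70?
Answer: 1499/52500 ≈ 0.028552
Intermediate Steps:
O = 35/3 (O = -⅙*(-70) = 35/3 ≈ 11.667)
m = 60 (m = -5*(-12) = 60)
h(t) = 24 + 12*t/(t + 488/(3*(-15 + t))) (h(t) = 24 + 6*((t + t)/(t + (151 + 35/3)/(-15 + t))) = 24 + 6*((2*t)/(t + 488/(3*(-15 + t)))) = 24 + 6*(2*t/(t + 488/(3*(-15 + t)))) = 24 + 12*t/(t + 488/(3*(-15 + t))))
1/h(m - 9) = 1/(12*(976 - 135*(60 - 9) + 9*(60 - 9)²)/(488 - 45*(60 - 9) + 3*(60 - 9)²)) = 1/(12*(976 - 135*51 + 9*51²)/(488 - 45*51 + 3*51²)) = 1/(12*(976 - 6885 + 9*2601)/(488 - 2295 + 3*2601)) = 1/(12*(976 - 6885 + 23409)/(488 - 2295 + 7803)) = 1/(12*17500/5996) = 1/(12*(1/5996)*17500) = 1/(52500/1499) = 1499/52500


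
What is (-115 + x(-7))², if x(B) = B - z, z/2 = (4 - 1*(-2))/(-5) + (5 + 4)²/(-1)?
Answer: 44944/25 ≈ 1797.8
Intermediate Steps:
z = -822/5 (z = 2*((4 - 1*(-2))/(-5) + (5 + 4)²/(-1)) = 2*((4 + 2)*(-⅕) + 9²*(-1)) = 2*(6*(-⅕) + 81*(-1)) = 2*(-6/5 - 81) = 2*(-411/5) = -822/5 ≈ -164.40)
x(B) = 822/5 + B (x(B) = B - 1*(-822/5) = B + 822/5 = 822/5 + B)
(-115 + x(-7))² = (-115 + (822/5 - 7))² = (-115 + 787/5)² = (212/5)² = 44944/25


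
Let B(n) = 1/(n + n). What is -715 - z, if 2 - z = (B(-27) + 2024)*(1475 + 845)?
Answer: 126762841/27 ≈ 4.6949e+6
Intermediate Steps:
B(n) = 1/(2*n)
z = -126782146/27 (z = 2 - ((½)/(-27) + 2024)*(1475 + 845) = 2 - ((½)*(-1/27) + 2024)*2320 = 2 - (-1/54 + 2024)*2320 = 2 - 109295*2320/54 = 2 - 1*126782200/27 = 2 - 126782200/27 = -126782146/27 ≈ -4.6956e+6)
-715 - z = -715 - 1*(-126782146/27) = -715 + 126782146/27 = 126762841/27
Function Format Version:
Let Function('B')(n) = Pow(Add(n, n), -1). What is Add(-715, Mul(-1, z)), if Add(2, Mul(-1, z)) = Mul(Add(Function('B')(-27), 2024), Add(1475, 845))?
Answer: Rational(126762841, 27) ≈ 4.6949e+6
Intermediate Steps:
Function('B')(n) = Mul(Rational(1, 2), Pow(n, -1)) (Function('B')(n) = Pow(Mul(2, n), -1) = Mul(Rational(1, 2), Pow(n, -1)))
z = Rational(-126782146, 27) (z = Add(2, Mul(-1, Mul(Add(Mul(Rational(1, 2), Pow(-27, -1)), 2024), Add(1475, 845)))) = Add(2, Mul(-1, Mul(Add(Mul(Rational(1, 2), Rational(-1, 27)), 2024), 2320))) = Add(2, Mul(-1, Mul(Add(Rational(-1, 54), 2024), 2320))) = Add(2, Mul(-1, Mul(Rational(109295, 54), 2320))) = Add(2, Mul(-1, Rational(126782200, 27))) = Add(2, Rational(-126782200, 27)) = Rational(-126782146, 27) ≈ -4.6956e+6)
Add(-715, Mul(-1, z)) = Add(-715, Mul(-1, Rational(-126782146, 27))) = Add(-715, Rational(126782146, 27)) = Rational(126762841, 27)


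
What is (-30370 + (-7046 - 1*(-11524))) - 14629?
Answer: -40521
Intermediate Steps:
(-30370 + (-7046 - 1*(-11524))) - 14629 = (-30370 + (-7046 + 11524)) - 14629 = (-30370 + 4478) - 14629 = -25892 - 14629 = -40521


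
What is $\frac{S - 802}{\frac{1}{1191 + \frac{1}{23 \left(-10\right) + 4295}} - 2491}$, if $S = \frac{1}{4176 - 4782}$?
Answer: $\frac{1176495557204}{3654168846873} \approx 0.32196$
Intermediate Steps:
$S = - \frac{1}{606}$ ($S = \frac{1}{-606} = - \frac{1}{606} \approx -0.0016502$)
$\frac{S - 802}{\frac{1}{1191 + \frac{1}{23 \left(-10\right) + 4295}} - 2491} = \frac{- \frac{1}{606} - 802}{\frac{1}{1191 + \frac{1}{23 \left(-10\right) + 4295}} - 2491} = - \frac{486013}{606 \left(\frac{1}{1191 + \frac{1}{-230 + 4295}} - 2491\right)} = - \frac{486013}{606 \left(\frac{1}{1191 + \frac{1}{4065}} - 2491\right)} = - \frac{486013}{606 \left(\frac{1}{\frac{4841416}{4065}} - 2491\right)} = - \frac{486013}{606 \left(\frac{4065}{4841416} - 2491\right)} = - \frac{486013}{606 \left(- \frac{12059963191}{4841416}\right)} = \left(- \frac{486013}{606}\right) \left(- \frac{4841416}{12059963191}\right) = \frac{1176495557204}{3654168846873}$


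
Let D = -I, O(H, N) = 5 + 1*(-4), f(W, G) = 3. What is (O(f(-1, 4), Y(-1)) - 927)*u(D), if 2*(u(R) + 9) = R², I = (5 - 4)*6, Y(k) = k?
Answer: -8334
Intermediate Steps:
O(H, N) = 1 (O(H, N) = 5 - 4 = 1)
I = 6 (I = 1*6 = 6)
D = -6 (D = -1*6 = -6)
u(R) = -9 + R²/2
(O(f(-1, 4), Y(-1)) - 927)*u(D) = (1 - 927)*(-9 + (½)*(-6)²) = -926*(-9 + (½)*36) = -926*(-9 + 18) = -926*9 = -8334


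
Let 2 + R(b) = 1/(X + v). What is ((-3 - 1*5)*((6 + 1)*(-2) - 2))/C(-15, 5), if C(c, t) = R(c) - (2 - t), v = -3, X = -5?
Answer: 1024/7 ≈ 146.29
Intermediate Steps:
R(b) = -17/8 (R(b) = -2 + 1/(-5 - 3) = -2 + 1/(-8) = -2 - 1/8 = -17/8)
C(c, t) = -33/8 + t (C(c, t) = -17/8 - (2 - t) = -17/8 + (-2 + t) = -33/8 + t)
((-3 - 1*5)*((6 + 1)*(-2) - 2))/C(-15, 5) = ((-3 - 1*5)*((6 + 1)*(-2) - 2))/(-33/8 + 5) = ((-3 - 5)*(7*(-2) - 2))/(7/8) = -8*(-14 - 2)*(8/7) = -8*(-16)*(8/7) = 128*(8/7) = 1024/7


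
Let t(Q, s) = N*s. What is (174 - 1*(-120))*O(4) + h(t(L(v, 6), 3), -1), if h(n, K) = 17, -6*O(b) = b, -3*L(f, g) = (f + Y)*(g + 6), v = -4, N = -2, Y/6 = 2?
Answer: -179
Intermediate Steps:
Y = 12 (Y = 6*2 = 12)
L(f, g) = -(6 + g)*(12 + f)/3 (L(f, g) = -(f + 12)*(g + 6)/3 = -(12 + f)*(6 + g)/3 = -(6 + g)*(12 + f)/3)
t(Q, s) = -2*s
O(b) = -b/6
(174 - 1*(-120))*O(4) + h(t(L(v, 6), 3), -1) = (174 - 1*(-120))*(-1/6*4) + 17 = (174 + 120)*(-2/3) + 17 = 294*(-2/3) + 17 = -196 + 17 = -179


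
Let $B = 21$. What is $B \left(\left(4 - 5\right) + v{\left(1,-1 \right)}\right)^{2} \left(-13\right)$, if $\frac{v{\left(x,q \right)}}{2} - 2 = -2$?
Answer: $-273$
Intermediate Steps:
$v{\left(x,q \right)} = 0$ ($v{\left(x,q \right)} = 4 + 2 \left(-2\right) = 4 - 4 = 0$)
$B \left(\left(4 - 5\right) + v{\left(1,-1 \right)}\right)^{2} \left(-13\right) = 21 \left(\left(4 - 5\right) + 0\right)^{2} \left(-13\right) = 21 \left(-1 + 0\right)^{2} \left(-13\right) = 21 \left(-1\right)^{2} \left(-13\right) = 21 \cdot 1 \left(-13\right) = 21 \left(-13\right) = -273$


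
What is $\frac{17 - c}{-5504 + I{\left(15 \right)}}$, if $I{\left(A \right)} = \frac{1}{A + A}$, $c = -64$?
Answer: $- \frac{2430}{165119} \approx -0.014717$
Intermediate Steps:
$I{\left(A \right)} = \frac{1}{2 A}$
$\frac{17 - c}{-5504 + I{\left(15 \right)}} = \frac{17 - -64}{-5504 + \frac{1}{2 \cdot 15}} = \frac{17 + 64}{-5504 + \frac{1}{2} \cdot \frac{1}{15}} = \frac{81}{-5504 + \frac{1}{30}} = \frac{81}{- \frac{165119}{30}} = 81 \left(- \frac{30}{165119}\right) = - \frac{2430}{165119}$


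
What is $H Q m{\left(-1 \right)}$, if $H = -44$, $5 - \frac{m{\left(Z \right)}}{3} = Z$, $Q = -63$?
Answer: $49896$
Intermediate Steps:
$m{\left(Z \right)} = 15 - 3 Z$
$H Q m{\left(-1 \right)} = \left(-44\right) \left(-63\right) \left(15 - -3\right) = 2772 \left(15 + 3\right) = 2772 \cdot 18 = 49896$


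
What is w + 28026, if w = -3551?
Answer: 24475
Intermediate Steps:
w + 28026 = -3551 + 28026 = 24475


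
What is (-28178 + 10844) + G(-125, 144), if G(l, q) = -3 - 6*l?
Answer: -16587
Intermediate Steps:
(-28178 + 10844) + G(-125, 144) = (-28178 + 10844) + (-3 - 6*(-125)) = -17334 + (-3 + 750) = -17334 + 747 = -16587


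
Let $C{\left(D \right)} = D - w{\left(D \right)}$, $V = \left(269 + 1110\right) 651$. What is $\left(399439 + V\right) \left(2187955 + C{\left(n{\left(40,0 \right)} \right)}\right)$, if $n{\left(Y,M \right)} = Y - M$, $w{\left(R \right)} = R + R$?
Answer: $2838093324720$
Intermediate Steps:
$w{\left(R \right)} = 2 R$
$V = 897729$ ($V = 1379 \cdot 651 = 897729$)
$C{\left(D \right)} = - D$ ($C{\left(D \right)} = D - 2 D = - D$)
$\left(399439 + V\right) \left(2187955 + C{\left(n{\left(40,0 \right)} \right)}\right) = \left(399439 + 897729\right) \left(2187955 - \left(40 - 0\right)\right) = 1297168 \left(2187955 - \left(40 + 0\right)\right) = 1297168 \left(2187955 - 40\right) = 1297168 \cdot 2187915 = 2838093324720$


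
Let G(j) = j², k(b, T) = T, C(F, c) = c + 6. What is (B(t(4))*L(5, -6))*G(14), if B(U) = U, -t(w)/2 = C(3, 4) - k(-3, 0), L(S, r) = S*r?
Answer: 117600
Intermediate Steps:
C(F, c) = 6 + c
t(w) = -20 (t(w) = -2*((6 + 4) - 1*0) = -2*(10 + 0) = -2*10 = -20)
(B(t(4))*L(5, -6))*G(14) = -100*(-6)*14² = -20*(-30)*196 = 600*196 = 117600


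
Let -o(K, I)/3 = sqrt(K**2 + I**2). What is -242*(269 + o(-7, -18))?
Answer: -65098 + 726*sqrt(373) ≈ -51077.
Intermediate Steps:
o(K, I) = -3*sqrt(I**2 + K**2) (o(K, I) = -3*sqrt(K**2 + I**2) = -3*sqrt(I**2 + K**2))
-242*(269 + o(-7, -18)) = -242*(269 - 3*sqrt((-18)**2 + (-7)**2)) = -242*(269 - 3*sqrt(324 + 49)) = -242*(269 - 3*sqrt(373)) = -65098 + 726*sqrt(373)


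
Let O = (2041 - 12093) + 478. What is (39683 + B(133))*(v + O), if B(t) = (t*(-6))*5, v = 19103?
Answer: 340118597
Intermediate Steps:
O = -9574 (O = -10052 + 478 = -9574)
B(t) = -30*t (B(t) = -6*t*5 = -30*t)
(39683 + B(133))*(v + O) = (39683 - 30*133)*(19103 - 9574) = (39683 - 3990)*9529 = 35693*9529 = 340118597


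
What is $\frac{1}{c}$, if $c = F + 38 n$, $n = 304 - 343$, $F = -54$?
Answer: $- \frac{1}{1536} \approx -0.00065104$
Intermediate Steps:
$n = -39$ ($n = 304 - 343 = -39$)
$c = -1536$ ($c = -54 + 38 \left(-39\right) = -54 - 1482 = -1536$)
$\frac{1}{c} = \frac{1}{-1536} = - \frac{1}{1536}$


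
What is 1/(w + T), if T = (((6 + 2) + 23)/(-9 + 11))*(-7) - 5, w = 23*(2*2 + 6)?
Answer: 2/233 ≈ 0.0085837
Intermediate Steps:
w = 230 (w = 23*(4 + 6) = 23*10 = 230)
T = -227/2 (T = ((8 + 23)/2)*(-7) - 5 = (31*(½))*(-7) - 5 = (31/2)*(-7) - 5 = -217/2 - 5 = -227/2 ≈ -113.50)
1/(w + T) = 1/(230 - 227/2) = 1/(233/2) = 2/233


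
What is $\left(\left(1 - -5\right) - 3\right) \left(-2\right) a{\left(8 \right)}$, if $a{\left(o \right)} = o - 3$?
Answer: $-30$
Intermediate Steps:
$a{\left(o \right)} = -3 + o$ ($a{\left(o \right)} = o - 3 = -3 + o$)
$\left(\left(1 - -5\right) - 3\right) \left(-2\right) a{\left(8 \right)} = \left(\left(1 - -5\right) - 3\right) \left(-2\right) \left(-3 + 8\right) = \left(\left(1 + 5\right) - 3\right) \left(-2\right) 5 = \left(6 - 3\right) \left(-2\right) 5 = 3 \left(-2\right) 5 = \left(-6\right) 5 = -30$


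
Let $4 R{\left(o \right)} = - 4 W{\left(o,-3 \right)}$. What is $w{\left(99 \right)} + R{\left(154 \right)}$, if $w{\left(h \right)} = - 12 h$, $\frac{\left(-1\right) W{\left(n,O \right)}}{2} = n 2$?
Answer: $-572$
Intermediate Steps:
$W{\left(n,O \right)} = - 4 n$ ($W{\left(n,O \right)} = - 2 n 2 = - 2 \cdot 2 n = - 4 n$)
$R{\left(o \right)} = 4 o$ ($R{\left(o \right)} = \frac{\left(-4\right) \left(- 4 o\right)}{4} = \frac{16 o}{4} = 4 o$)
$w{\left(99 \right)} + R{\left(154 \right)} = \left(-12\right) 99 + 4 \cdot 154 = -1188 + 616 = -572$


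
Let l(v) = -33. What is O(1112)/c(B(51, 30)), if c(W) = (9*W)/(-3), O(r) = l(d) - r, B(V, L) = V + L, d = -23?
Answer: 1145/243 ≈ 4.7119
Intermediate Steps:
B(V, L) = L + V
O(r) = -33 - r
c(W) = -3*W (c(W) = (9*W)*(-1/3) = -3*W)
O(1112)/c(B(51, 30)) = (-33 - 1*1112)/((-3*(30 + 51))) = (-33 - 1112)/((-3*81)) = -1145/(-243) = -1145*(-1/243) = 1145/243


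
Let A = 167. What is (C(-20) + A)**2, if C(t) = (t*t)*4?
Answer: 3122289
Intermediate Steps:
C(t) = 4*t**2 (C(t) = t**2*4 = 4*t**2)
(C(-20) + A)**2 = (4*(-20)**2 + 167)**2 = (4*400 + 167)**2 = (1600 + 167)**2 = 1767**2 = 3122289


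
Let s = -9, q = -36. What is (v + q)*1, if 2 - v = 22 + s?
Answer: -47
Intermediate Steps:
v = -11 (v = 2 - (22 - 9) = 2 - 1*13 = 2 - 13 = -11)
(v + q)*1 = (-11 - 36)*1 = -47*1 = -47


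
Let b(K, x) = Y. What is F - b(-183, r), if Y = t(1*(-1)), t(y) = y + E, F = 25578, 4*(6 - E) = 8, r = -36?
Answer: 25575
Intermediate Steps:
E = 4 (E = 6 - ¼*8 = 6 - 2 = 4)
t(y) = 4 + y (t(y) = y + 4 = 4 + y)
Y = 3 (Y = 4 + 1*(-1) = 4 - 1 = 3)
b(K, x) = 3
F - b(-183, r) = 25578 - 1*3 = 25578 - 3 = 25575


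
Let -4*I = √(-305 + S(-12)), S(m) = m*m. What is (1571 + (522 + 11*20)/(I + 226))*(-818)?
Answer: -1052587953302/817377 - 2427824*I*√161/817377 ≈ -1.2878e+6 - 37.688*I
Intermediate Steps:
S(m) = m²
I = -I*√161/4 (I = -√(-305 + (-12)²)/4 = -√(-305 + 144)/4 = -I*√161/4 ≈ -3.1721*I)
(1571 + (522 + 11*20)/(I + 226))*(-818) = (1571 + (522 + 11*20)/(-I*√161/4 + 226))*(-818) = (1571 + (522 + 220)/(226 - I*√161/4))*(-818) = (1571 + 742/(226 - I*√161/4))*(-818) = -1285078 - 606956/(226 - I*√161/4)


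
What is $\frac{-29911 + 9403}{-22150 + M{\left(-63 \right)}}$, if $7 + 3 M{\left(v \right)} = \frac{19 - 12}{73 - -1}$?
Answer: $\frac{4552776}{4917811} \approx 0.92577$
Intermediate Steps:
$M{\left(v \right)} = - \frac{511}{222}$ ($M{\left(v \right)} = - \frac{7}{3} + \frac{\left(19 - 12\right) \frac{1}{73 - -1}}{3} = - \frac{7}{3} + \frac{7 \frac{1}{73 + 1}}{3} = - \frac{7}{3} + \frac{7 \cdot \frac{1}{74}}{3} = - \frac{7}{3} + \frac{1}{3} \cdot \frac{7}{74} = - \frac{7}{3} + \frac{7}{222} = - \frac{511}{222}$)
$\frac{-29911 + 9403}{-22150 + M{\left(-63 \right)}} = \frac{-29911 + 9403}{-22150 - \frac{511}{222}} = - \frac{20508}{- \frac{4917811}{222}} = \left(-20508\right) \left(- \frac{222}{4917811}\right) = \frac{4552776}{4917811}$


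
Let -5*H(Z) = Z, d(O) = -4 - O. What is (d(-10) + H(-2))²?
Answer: 1024/25 ≈ 40.960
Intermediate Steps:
H(Z) = -Z/5
(d(-10) + H(-2))² = ((-4 - 1*(-10)) - ⅕*(-2))² = ((-4 + 10) + ⅖)² = (6 + ⅖)² = (32/5)² = 1024/25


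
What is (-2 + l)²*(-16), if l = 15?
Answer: -2704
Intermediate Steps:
(-2 + l)²*(-16) = (-2 + 15)²*(-16) = 13²*(-16) = 169*(-16) = -2704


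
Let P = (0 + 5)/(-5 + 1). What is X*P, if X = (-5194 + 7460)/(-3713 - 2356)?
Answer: 5665/12138 ≈ 0.46672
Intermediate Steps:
P = -5/4 (P = 5/(-4) = 5*(-1/4) = -5/4 ≈ -1.2500)
X = -2266/6069 (X = 2266/(-6069) = 2266*(-1/6069) = -2266/6069 ≈ -0.37337)
X*P = -2266/6069*(-5/4) = 5665/12138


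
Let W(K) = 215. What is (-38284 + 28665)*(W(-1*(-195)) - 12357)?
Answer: 116793898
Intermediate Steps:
(-38284 + 28665)*(W(-1*(-195)) - 12357) = (-38284 + 28665)*(215 - 12357) = -9619*(-12142) = 116793898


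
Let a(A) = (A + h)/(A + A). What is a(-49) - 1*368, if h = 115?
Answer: -18065/49 ≈ -368.67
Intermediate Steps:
a(A) = (115 + A)/(2*A) (a(A) = (A + 115)/(A + A) = (115 + A)/((2*A)) = (115 + A)*(1/(2*A)) = (115 + A)/(2*A))
a(-49) - 1*368 = (½)*(115 - 49)/(-49) - 1*368 = (½)*(-1/49)*66 - 368 = -33/49 - 368 = -18065/49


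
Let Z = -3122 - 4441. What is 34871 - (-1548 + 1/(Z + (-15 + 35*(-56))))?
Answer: 347364423/9538 ≈ 36419.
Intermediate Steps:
Z = -7563
34871 - (-1548 + 1/(Z + (-15 + 35*(-56)))) = 34871 - (-1548 + 1/(-7563 + (-15 + 35*(-56)))) = 34871 - (-1548 + 1/(-7563 + (-15 - 1960))) = 34871 - (-1548 + 1/(-7563 - 1975)) = 34871 - (-1548 + 1/(-9538)) = 34871 - (-1548 - 1/9538) = 34871 - 1*(-14764825/9538) = 34871 + 14764825/9538 = 347364423/9538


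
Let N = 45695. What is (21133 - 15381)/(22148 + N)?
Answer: 5752/67843 ≈ 0.084784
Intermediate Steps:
(21133 - 15381)/(22148 + N) = (21133 - 15381)/(22148 + 45695) = 5752/67843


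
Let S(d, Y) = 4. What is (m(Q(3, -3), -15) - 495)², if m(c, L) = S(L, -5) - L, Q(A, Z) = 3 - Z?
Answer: 226576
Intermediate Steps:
m(c, L) = 4 - L
(m(Q(3, -3), -15) - 495)² = ((4 - 1*(-15)) - 495)² = ((4 + 15) - 495)² = (19 - 495)² = (-476)² = 226576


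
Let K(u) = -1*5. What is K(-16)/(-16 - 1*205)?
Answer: 5/221 ≈ 0.022624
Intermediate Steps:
K(u) = -5
K(-16)/(-16 - 1*205) = -5/(-16 - 1*205) = -5/(-16 - 205) = -5/(-221) = -5*(-1/221) = 5/221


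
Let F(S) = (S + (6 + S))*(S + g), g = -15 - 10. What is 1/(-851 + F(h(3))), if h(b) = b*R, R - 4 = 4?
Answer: -1/905 ≈ -0.0011050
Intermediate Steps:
g = -25
R = 8 (R = 4 + 4 = 8)
h(b) = 8*b (h(b) = b*8 = 8*b)
F(S) = (-25 + S)*(6 + 2*S) (F(S) = (S + (6 + S))*(S - 25) = (6 + 2*S)*(-25 + S) = (-25 + S)*(6 + 2*S))
1/(-851 + F(h(3))) = 1/(-851 + (-150 - 352*3 + 2*(8*3)²)) = 1/(-851 + (-150 - 44*24 + 2*24²)) = 1/(-851 + (-150 - 1056 + 2*576)) = 1/(-851 + (-150 - 1056 + 1152)) = 1/(-851 - 54) = 1/(-905) = -1/905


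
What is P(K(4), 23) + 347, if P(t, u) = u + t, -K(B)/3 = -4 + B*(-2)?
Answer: 406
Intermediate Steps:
K(B) = 12 + 6*B (K(B) = -3*(-4 + B*(-2)) = -3*(-4 - 2*B) = 12 + 6*B)
P(t, u) = t + u
P(K(4), 23) + 347 = ((12 + 6*4) + 23) + 347 = ((12 + 24) + 23) + 347 = (36 + 23) + 347 = 59 + 347 = 406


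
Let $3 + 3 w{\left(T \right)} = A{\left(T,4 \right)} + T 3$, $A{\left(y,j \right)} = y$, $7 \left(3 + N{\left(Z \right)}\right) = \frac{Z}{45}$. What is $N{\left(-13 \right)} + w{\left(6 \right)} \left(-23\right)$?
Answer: $- \frac{51673}{315} \approx -164.04$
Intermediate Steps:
$N{\left(Z \right)} = -3 + \frac{Z}{315}$ ($N{\left(Z \right)} = -3 + \frac{Z \frac{1}{45}}{7} = -3 + \frac{\frac{1}{45} Z}{7} = -3 + \frac{Z}{315}$)
$w{\left(T \right)} = -1 + \frac{4 T}{3}$ ($w{\left(T \right)} = -1 + \frac{T + T 3}{3} = -1 + \frac{T + 3 T}{3} = -1 + \frac{4 T}{3}$)
$N{\left(-13 \right)} + w{\left(6 \right)} \left(-23\right) = \left(-3 + \frac{1}{315} \left(-13\right)\right) + \left(-1 + \frac{4}{3} \cdot 6\right) \left(-23\right) = \left(-3 - \frac{13}{315}\right) + \left(-1 + 8\right) \left(-23\right) = - \frac{958}{315} + 7 \left(-23\right) = - \frac{958}{315} - 161 = - \frac{51673}{315}$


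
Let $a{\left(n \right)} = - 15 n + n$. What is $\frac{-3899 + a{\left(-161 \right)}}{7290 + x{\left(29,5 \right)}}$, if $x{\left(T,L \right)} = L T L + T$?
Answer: $- \frac{1645}{8044} \approx -0.2045$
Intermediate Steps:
$x{\left(T,L \right)} = T + T L^{2}$ ($x{\left(T,L \right)} = T L^{2} + T = T + T L^{2}$)
$a{\left(n \right)} = - 14 n$
$\frac{-3899 + a{\left(-161 \right)}}{7290 + x{\left(29,5 \right)}} = \frac{-3899 - -2254}{7290 + 29 \left(1 + 5^{2}\right)} = \frac{-3899 + 2254}{7290 + 29 \left(1 + 25\right)} = - \frac{1645}{7290 + 29 \cdot 26} = - \frac{1645}{7290 + 754} = - \frac{1645}{8044}$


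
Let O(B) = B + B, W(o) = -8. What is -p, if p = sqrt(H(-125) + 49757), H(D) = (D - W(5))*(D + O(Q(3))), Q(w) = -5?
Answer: -4*sqrt(4097) ≈ -256.03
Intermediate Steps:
O(B) = 2*B
H(D) = (-10 + D)*(8 + D) (H(D) = (D - 1*(-8))*(D + 2*(-5)) = (D + 8)*(D - 10) = (8 + D)*(-10 + D) = (-10 + D)*(8 + D))
p = 4*sqrt(4097) (p = sqrt((-80 + (-125)**2 - 2*(-125)) + 49757) = sqrt((-80 + 15625 + 250) + 49757) = sqrt(15795 + 49757) = sqrt(65552) = 4*sqrt(4097) ≈ 256.03)
-p = -4*sqrt(4097)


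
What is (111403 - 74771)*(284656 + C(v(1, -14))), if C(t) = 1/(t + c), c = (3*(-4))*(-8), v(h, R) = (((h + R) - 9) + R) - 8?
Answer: 135557750854/13 ≈ 1.0428e+10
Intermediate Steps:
v(h, R) = -17 + h + 2*R (v(h, R) = (((R + h) - 9) + R) - 8 = ((-9 + R + h) + R) - 8 = (-9 + h + 2*R) - 8 = -17 + h + 2*R)
c = 96 (c = -12*(-8) = 96)
C(t) = 1/(96 + t) (C(t) = 1/(t + 96) = 1/(96 + t))
(111403 - 74771)*(284656 + C(v(1, -14))) = (111403 - 74771)*(284656 + 1/(96 + (-17 + 1 + 2*(-14)))) = 36632*(284656 + 1/(96 + (-17 + 1 - 28))) = 36632*(284656 + 1/(96 - 44)) = 36632*(284656 + 1/52) = 36632*(14802113/52) = 135557750854/13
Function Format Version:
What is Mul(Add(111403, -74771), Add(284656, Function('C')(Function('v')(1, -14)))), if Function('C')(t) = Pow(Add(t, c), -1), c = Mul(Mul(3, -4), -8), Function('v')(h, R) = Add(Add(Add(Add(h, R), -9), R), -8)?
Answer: Rational(135557750854, 13) ≈ 1.0428e+10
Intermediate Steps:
Function('v')(h, R) = Add(-17, h, Mul(2, R)) (Function('v')(h, R) = Add(Add(Add(Add(R, h), -9), R), -8) = Add(Add(Add(-9, R, h), R), -8) = Add(Add(-9, h, Mul(2, R)), -8) = Add(-17, h, Mul(2, R)))
c = 96 (c = Mul(-12, -8) = 96)
Function('C')(t) = Pow(Add(96, t), -1) (Function('C')(t) = Pow(Add(t, 96), -1) = Pow(Add(96, t), -1))
Mul(Add(111403, -74771), Add(284656, Function('C')(Function('v')(1, -14)))) = Mul(Add(111403, -74771), Add(284656, Pow(Add(96, Add(-17, 1, Mul(2, -14))), -1))) = Mul(36632, Add(284656, Pow(Add(96, Add(-17, 1, -28)), -1))) = Mul(36632, Add(284656, Pow(Add(96, -44), -1))) = Mul(36632, Add(284656, Pow(52, -1))) = Mul(36632, Add(284656, Rational(1, 52))) = Mul(36632, Rational(14802113, 52)) = Rational(135557750854, 13)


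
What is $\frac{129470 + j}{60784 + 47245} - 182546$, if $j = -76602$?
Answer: $- \frac{19720208966}{108029} \approx -1.8255 \cdot 10^{5}$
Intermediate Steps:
$\frac{129470 + j}{60784 + 47245} - 182546 = \frac{129470 - 76602}{60784 + 47245} - 182546 = \frac{52868}{108029} - 182546 = - \frac{19720208966}{108029}$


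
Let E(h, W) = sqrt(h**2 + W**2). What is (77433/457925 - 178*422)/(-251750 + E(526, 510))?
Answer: 173190993925345/580443069343254 + 34397416867*sqrt(134194)/14511076733581350 ≈ 0.29925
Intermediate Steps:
E(h, W) = sqrt(W**2 + h**2)
(77433/457925 - 178*422)/(-251750 + E(526, 510)) = (77433/457925 - 178*422)/(-251750 + sqrt(510**2 + 526**2)) = (77433*(1/457925) - 75116)/(-251750 + sqrt(260100 + 276676)) = (77433/457925 - 75116)/(-251750 + sqrt(536776)) = -34397416867/(457925*(-251750 + 2*sqrt(134194)))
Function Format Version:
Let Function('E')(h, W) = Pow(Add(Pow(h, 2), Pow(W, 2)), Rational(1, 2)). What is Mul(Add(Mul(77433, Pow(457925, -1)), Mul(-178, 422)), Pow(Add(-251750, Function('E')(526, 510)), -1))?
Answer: Add(Rational(173190993925345, 580443069343254), Mul(Rational(34397416867, 14511076733581350), Pow(134194, Rational(1, 2)))) ≈ 0.29925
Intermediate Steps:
Function('E')(h, W) = Pow(Add(Pow(W, 2), Pow(h, 2)), Rational(1, 2))
Mul(Add(Mul(77433, Pow(457925, -1)), Mul(-178, 422)), Pow(Add(-251750, Function('E')(526, 510)), -1)) = Mul(Add(Mul(77433, Pow(457925, -1)), Mul(-178, 422)), Pow(Add(-251750, Pow(Add(Pow(510, 2), Pow(526, 2)), Rational(1, 2))), -1)) = Mul(Add(Mul(77433, Rational(1, 457925)), -75116), Pow(Add(-251750, Pow(Add(260100, 276676), Rational(1, 2))), -1)) = Mul(Add(Rational(77433, 457925), -75116), Pow(Add(-251750, Pow(536776, Rational(1, 2))), -1)) = Mul(Rational(-34397416867, 457925), Pow(Add(-251750, Mul(2, Pow(134194, Rational(1, 2)))), -1))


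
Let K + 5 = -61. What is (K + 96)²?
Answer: 900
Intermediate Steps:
K = -66 (K = -5 - 61 = -66)
(K + 96)² = (-66 + 96)² = 30² = 900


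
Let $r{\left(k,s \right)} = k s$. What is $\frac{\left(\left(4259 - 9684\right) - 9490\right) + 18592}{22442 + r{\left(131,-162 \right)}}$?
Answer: $\frac{3677}{1220} \approx 3.0139$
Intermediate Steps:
$\frac{\left(\left(4259 - 9684\right) - 9490\right) + 18592}{22442 + r{\left(131,-162 \right)}} = \frac{\left(\left(4259 - 9684\right) - 9490\right) + 18592}{22442 + 131 \left(-162\right)} = \frac{\left(-5425 - 9490\right) + 18592}{22442 - 21222} = \frac{-14915 + 18592}{1220} = 3677 \cdot \frac{1}{1220} = \frac{3677}{1220}$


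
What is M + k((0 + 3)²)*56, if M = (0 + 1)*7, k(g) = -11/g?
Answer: -553/9 ≈ -61.444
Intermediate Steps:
M = 7 (M = 1*7 = 7)
M + k((0 + 3)²)*56 = 7 - 11/(0 + 3)²*56 = 7 - 11/(3²)*56 = 7 - 11/9*56 = 7 - 616/9 = -553/9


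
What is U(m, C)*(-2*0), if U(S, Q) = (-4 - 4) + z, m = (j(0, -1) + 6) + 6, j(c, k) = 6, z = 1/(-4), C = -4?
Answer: 0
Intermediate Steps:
z = -¼ ≈ -0.25000
m = 18 (m = (6 + 6) + 6 = 12 + 6 = 18)
U(S, Q) = -33/4 (U(S, Q) = (-4 - 4) - ¼ = -8 - ¼ = -33/4)
U(m, C)*(-2*0) = -(-33)*0/2 = -33/4*0 = 0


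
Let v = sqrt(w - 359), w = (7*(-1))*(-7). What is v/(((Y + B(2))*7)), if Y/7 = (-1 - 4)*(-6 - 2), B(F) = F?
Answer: I*sqrt(310)/1974 ≈ 0.0089194*I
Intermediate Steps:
w = 49 (w = -7*(-7) = 49)
Y = 280 (Y = 7*((-1 - 4)*(-6 - 2)) = 7*(-5*(-8)) = 7*40 = 280)
v = I*sqrt(310) (v = sqrt(49 - 359) = sqrt(-310) = I*sqrt(310) ≈ 17.607*I)
v/(((Y + B(2))*7)) = (I*sqrt(310))/(((280 + 2)*7)) = (I*sqrt(310))/((282*7)) = (I*sqrt(310))/1974 = (I*sqrt(310))*(1/1974) = I*sqrt(310)/1974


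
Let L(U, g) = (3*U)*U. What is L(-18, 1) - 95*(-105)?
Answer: 10947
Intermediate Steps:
L(U, g) = 3*U**2
L(-18, 1) - 95*(-105) = 3*(-18)**2 - 95*(-105) = 3*324 + 9975 = 972 + 9975 = 10947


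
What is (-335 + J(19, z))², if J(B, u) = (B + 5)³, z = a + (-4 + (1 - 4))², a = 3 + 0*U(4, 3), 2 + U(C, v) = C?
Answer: 181953121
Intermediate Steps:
U(C, v) = -2 + C
a = 3 (a = 3 + 0*(-2 + 4) = 3 + 0*2 = 3 + 0 = 3)
z = 52 (z = 3 + (-4 + (1 - 4))² = 3 + (-4 - 3)² = 3 + (-7)² = 3 + 49 = 52)
J(B, u) = (5 + B)³
(-335 + J(19, z))² = (-335 + (5 + 19)³)² = (-335 + 24³)² = (-335 + 13824)² = 13489² = 181953121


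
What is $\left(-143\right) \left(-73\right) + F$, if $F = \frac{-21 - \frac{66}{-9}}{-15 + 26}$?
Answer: $\frac{344446}{33} \approx 10438.0$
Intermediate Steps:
$F = - \frac{41}{33}$ ($F = \frac{-21 - - \frac{22}{3}}{11} = \left(-21 + \frac{22}{3}\right) \frac{1}{11} = \left(- \frac{41}{3}\right) \frac{1}{11} = - \frac{41}{33} \approx -1.2424$)
$\left(-143\right) \left(-73\right) + F = \left(-143\right) \left(-73\right) - \frac{41}{33} = 10439 - \frac{41}{33} = \frac{344446}{33}$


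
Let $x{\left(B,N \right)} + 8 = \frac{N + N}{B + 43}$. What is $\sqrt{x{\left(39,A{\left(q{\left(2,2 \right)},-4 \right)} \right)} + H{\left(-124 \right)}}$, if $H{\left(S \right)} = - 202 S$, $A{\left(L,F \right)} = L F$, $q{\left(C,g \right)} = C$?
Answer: $\frac{2 \sqrt{10522978}}{41} \approx 158.24$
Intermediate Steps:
$A{\left(L,F \right)} = F L$
$x{\left(B,N \right)} = -8 + \frac{2 N}{43 + B}$ ($x{\left(B,N \right)} = -8 + \frac{N + N}{B + 43} = -8 + \frac{2 N}{43 + B}$)
$\sqrt{x{\left(39,A{\left(q{\left(2,2 \right)},-4 \right)} \right)} + H{\left(-124 \right)}} = \sqrt{\frac{2 \left(-172 - 8 - 156\right)}{43 + 39} - -25048} = \sqrt{\frac{2 \left(-172 - 8 - 156\right)}{82} + 25048} = \sqrt{2 \cdot \frac{1}{82} \left(-336\right) + 25048} = \sqrt{- \frac{336}{41} + 25048} = \sqrt{\frac{1026632}{41}} = \frac{2 \sqrt{10522978}}{41}$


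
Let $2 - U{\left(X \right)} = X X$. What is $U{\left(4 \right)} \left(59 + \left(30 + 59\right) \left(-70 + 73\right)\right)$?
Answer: $-4564$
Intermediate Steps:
$U{\left(X \right)} = 2 - X^{2}$ ($U{\left(X \right)} = 2 - X X = 2 - X^{2}$)
$U{\left(4 \right)} \left(59 + \left(30 + 59\right) \left(-70 + 73\right)\right) = \left(2 - 4^{2}\right) \left(59 + \left(30 + 59\right) \left(-70 + 73\right)\right) = \left(2 - 16\right) \left(59 + 89 \cdot 3\right) = \left(2 - 16\right) \left(59 + 267\right) = \left(-14\right) 326 = -4564$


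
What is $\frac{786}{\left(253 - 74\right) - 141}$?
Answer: $\frac{393}{19} \approx 20.684$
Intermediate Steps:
$\frac{786}{\left(253 - 74\right) - 141} = \frac{786}{179 - 141} = \frac{786}{38} = 786 \cdot \frac{1}{38} = \frac{393}{19}$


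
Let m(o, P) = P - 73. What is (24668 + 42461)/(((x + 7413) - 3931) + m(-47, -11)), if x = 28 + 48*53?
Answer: 67129/5970 ≈ 11.244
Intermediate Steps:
m(o, P) = -73 + P
x = 2572 (x = 28 + 2544 = 2572)
(24668 + 42461)/(((x + 7413) - 3931) + m(-47, -11)) = (24668 + 42461)/(((2572 + 7413) - 3931) + (-73 - 11)) = 67129/((9985 - 3931) - 84) = 67129/(6054 - 84) = 67129/5970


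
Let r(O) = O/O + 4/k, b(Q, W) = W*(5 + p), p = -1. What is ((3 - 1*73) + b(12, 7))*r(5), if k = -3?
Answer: 14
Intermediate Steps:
b(Q, W) = 4*W (b(Q, W) = W*(5 - 1) = W*4 = 4*W)
r(O) = -1/3 (r(O) = O/O + 4/(-3) = 1 + 4*(-1/3) = 1 - 4/3 = -1/3)
((3 - 1*73) + b(12, 7))*r(5) = ((3 - 1*73) + 4*7)*(-1/3) = ((3 - 73) + 28)*(-1/3) = (-70 + 28)*(-1/3) = -42*(-1/3) = 14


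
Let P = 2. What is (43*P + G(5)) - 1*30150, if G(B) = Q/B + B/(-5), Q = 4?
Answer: -150321/5 ≈ -30064.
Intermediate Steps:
G(B) = 4/B - B/5 (G(B) = 4/B + B/(-5) = 4/B + B*(-⅕) = 4/B - B/5)
(43*P + G(5)) - 1*30150 = (43*2 + (4/5 - ⅕*5)) - 1*30150 = (86 + (4*(⅕) - 1)) - 30150 = (86 + (⅘ - 1)) - 30150 = (86 - ⅕) - 30150 = 429/5 - 30150 = -150321/5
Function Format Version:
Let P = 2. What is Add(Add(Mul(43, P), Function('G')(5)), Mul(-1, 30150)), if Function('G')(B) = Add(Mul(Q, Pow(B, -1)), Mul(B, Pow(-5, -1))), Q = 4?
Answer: Rational(-150321, 5) ≈ -30064.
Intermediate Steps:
Function('G')(B) = Add(Mul(4, Pow(B, -1)), Mul(Rational(-1, 5), B)) (Function('G')(B) = Add(Mul(4, Pow(B, -1)), Mul(B, Pow(-5, -1))) = Add(Mul(4, Pow(B, -1)), Mul(B, Rational(-1, 5))) = Add(Mul(4, Pow(B, -1)), Mul(Rational(-1, 5), B)))
Add(Add(Mul(43, P), Function('G')(5)), Mul(-1, 30150)) = Add(Add(Mul(43, 2), Add(Mul(4, Pow(5, -1)), Mul(Rational(-1, 5), 5))), Mul(-1, 30150)) = Add(Add(86, Add(Mul(4, Rational(1, 5)), -1)), -30150) = Add(Add(86, Add(Rational(4, 5), -1)), -30150) = Add(Add(86, Rational(-1, 5)), -30150) = Add(Rational(429, 5), -30150) = Rational(-150321, 5)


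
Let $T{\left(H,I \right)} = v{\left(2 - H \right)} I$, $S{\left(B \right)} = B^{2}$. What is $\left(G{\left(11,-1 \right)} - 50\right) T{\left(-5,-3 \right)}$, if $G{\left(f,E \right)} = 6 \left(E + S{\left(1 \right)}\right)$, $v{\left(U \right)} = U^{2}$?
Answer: $7350$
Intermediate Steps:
$G{\left(f,E \right)} = 6 + 6 E$ ($G{\left(f,E \right)} = 6 \left(E + 1^{2}\right) = 6 \left(E + 1\right) = 6 \left(1 + E\right) = 6 + 6 E$)
$T{\left(H,I \right)} = I \left(2 - H\right)^{2}$ ($T{\left(H,I \right)} = \left(2 - H\right)^{2} I = I \left(2 - H\right)^{2}$)
$\left(G{\left(11,-1 \right)} - 50\right) T{\left(-5,-3 \right)} = \left(\left(6 + 6 \left(-1\right)\right) - 50\right) \left(- 3 \left(-2 - 5\right)^{2}\right) = \left(\left(6 - 6\right) - 50\right) \left(- 3 \left(-7\right)^{2}\right) = \left(0 - 50\right) \left(\left(-3\right) 49\right) = \left(-50\right) \left(-147\right) = 7350$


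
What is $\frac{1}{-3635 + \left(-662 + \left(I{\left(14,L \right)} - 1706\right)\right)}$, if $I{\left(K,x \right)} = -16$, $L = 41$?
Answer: $- \frac{1}{6019} \approx -0.00016614$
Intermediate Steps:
$\frac{1}{-3635 + \left(-662 + \left(I{\left(14,L \right)} - 1706\right)\right)} = \frac{1}{-3635 - 2384} = \frac{1}{-6019} = - \frac{1}{6019}$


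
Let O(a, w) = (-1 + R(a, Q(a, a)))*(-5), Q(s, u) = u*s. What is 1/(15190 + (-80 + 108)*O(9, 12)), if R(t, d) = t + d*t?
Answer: -1/87990 ≈ -1.1365e-5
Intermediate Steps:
Q(s, u) = s*u
O(a, w) = 5 - 5*a*(1 + a²) (O(a, w) = (-1 + a*(1 + a*a))*(-5) = (-1 + a*(1 + a²))*(-5) = 5 - 5*a*(1 + a²))
1/(15190 + (-80 + 108)*O(9, 12)) = 1/(15190 + (-80 + 108)*(5 - 5*9 - 5*9³)) = 1/(15190 + 28*(5 - 45 - 5*729)) = 1/(15190 + 28*(5 - 45 - 3645)) = 1/(15190 + 28*(-3685)) = 1/(15190 - 103180) = 1/(-87990) = -1/87990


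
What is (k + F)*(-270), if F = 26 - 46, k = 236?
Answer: -58320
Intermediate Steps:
F = -20
(k + F)*(-270) = (236 - 20)*(-270) = 216*(-270) = -58320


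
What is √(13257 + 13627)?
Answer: 2*√6721 ≈ 163.96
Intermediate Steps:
√(13257 + 13627) = √26884 = 2*√6721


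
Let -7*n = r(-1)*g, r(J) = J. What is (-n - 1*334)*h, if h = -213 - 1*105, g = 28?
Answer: 107484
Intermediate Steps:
h = -318 (h = -213 - 105 = -318)
n = 4 (n = -(-1)*28/7 = -1/7*(-28) = 4)
(-n - 1*334)*h = (-1*4 - 1*334)*(-318) = (-4 - 334)*(-318) = -338*(-318) = 107484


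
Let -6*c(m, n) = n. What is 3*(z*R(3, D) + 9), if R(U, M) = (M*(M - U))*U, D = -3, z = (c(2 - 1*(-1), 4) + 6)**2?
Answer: 4635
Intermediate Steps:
c(m, n) = -n/6
z = 256/9 (z = (-1/6*4 + 6)**2 = (-2/3 + 6)**2 = (16/3)**2 = 256/9 ≈ 28.444)
R(U, M) = M*U*(M - U)
3*(z*R(3, D) + 9) = 3*(256*(-3*3*(-3 - 1*3))/9 + 9) = 3*(256*(-3*3*(-3 - 3))/9 + 9) = 3*(256*(-3*3*(-6))/9 + 9) = 3*((256/9)*54 + 9) = 3*(1536 + 9) = 3*1545 = 4635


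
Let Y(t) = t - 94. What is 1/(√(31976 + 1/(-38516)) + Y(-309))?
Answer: -15521948/5023757429 - 2*√11858957144835/5023757429 ≈ -0.0044607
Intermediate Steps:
Y(t) = -94 + t
1/(√(31976 + 1/(-38516)) + Y(-309)) = 1/(√(31976 + 1/(-38516)) + (-94 - 309)) = 1/(√(31976 - 1/38516) - 403) = 1/(√(1231587615/38516) - 403) = 1/(√11858957144835/19258 - 403) = 1/(-403 + √11858957144835/19258)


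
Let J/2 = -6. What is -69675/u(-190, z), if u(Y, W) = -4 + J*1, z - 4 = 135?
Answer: 69675/16 ≈ 4354.7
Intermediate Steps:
J = -12 (J = 2*(-6) = -12)
z = 139 (z = 4 + 135 = 139)
u(Y, W) = -16 (u(Y, W) = -4 - 12*1 = -4 - 12 = -16)
-69675/u(-190, z) = -69675/(-16) = -69675*(-1/16) = 69675/16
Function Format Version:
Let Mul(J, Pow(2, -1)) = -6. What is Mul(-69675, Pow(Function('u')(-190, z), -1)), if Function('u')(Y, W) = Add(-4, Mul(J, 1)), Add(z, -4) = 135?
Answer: Rational(69675, 16) ≈ 4354.7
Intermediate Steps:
J = -12 (J = Mul(2, -6) = -12)
z = 139 (z = Add(4, 135) = 139)
Function('u')(Y, W) = -16 (Function('u')(Y, W) = Add(-4, Mul(-12, 1)) = Add(-4, -12) = -16)
Mul(-69675, Pow(Function('u')(-190, z), -1)) = Mul(-69675, Pow(-16, -1)) = Mul(-69675, Rational(-1, 16)) = Rational(69675, 16)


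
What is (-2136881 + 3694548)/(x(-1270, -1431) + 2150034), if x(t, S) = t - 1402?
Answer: 1557667/2147362 ≈ 0.72539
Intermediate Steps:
x(t, S) = -1402 + t
(-2136881 + 3694548)/(x(-1270, -1431) + 2150034) = (-2136881 + 3694548)/((-1402 - 1270) + 2150034) = 1557667/(-2672 + 2150034) = 1557667/2147362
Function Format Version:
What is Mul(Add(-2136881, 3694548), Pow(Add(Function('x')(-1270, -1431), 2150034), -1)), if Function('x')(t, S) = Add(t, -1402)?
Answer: Rational(1557667, 2147362) ≈ 0.72539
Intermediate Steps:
Function('x')(t, S) = Add(-1402, t)
Mul(Add(-2136881, 3694548), Pow(Add(Function('x')(-1270, -1431), 2150034), -1)) = Mul(Add(-2136881, 3694548), Pow(Add(Add(-1402, -1270), 2150034), -1)) = Mul(1557667, Pow(Add(-2672, 2150034), -1)) = Mul(1557667, Pow(2147362, -1)) = Mul(1557667, Rational(1, 2147362)) = Rational(1557667, 2147362)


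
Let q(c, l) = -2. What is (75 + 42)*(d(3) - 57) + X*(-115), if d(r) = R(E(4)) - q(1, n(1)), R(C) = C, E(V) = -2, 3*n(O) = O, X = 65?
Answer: -14144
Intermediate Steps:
n(O) = O/3
d(r) = 0 (d(r) = -2 - 1*(-2) = -2 + 2 = 0)
(75 + 42)*(d(3) - 57) + X*(-115) = (75 + 42)*(0 - 57) + 65*(-115) = 117*(-57) - 7475 = -6669 - 7475 = -14144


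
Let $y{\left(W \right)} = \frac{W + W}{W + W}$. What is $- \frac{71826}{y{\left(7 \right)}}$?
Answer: $-71826$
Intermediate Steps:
$y{\left(W \right)} = 1$ ($y{\left(W \right)} = \frac{2 W}{2 W} = 2 W \frac{1}{2 W} = 1$)
$- \frac{71826}{y{\left(7 \right)}} = - \frac{71826}{1} = \left(-71826\right) 1 = -71826$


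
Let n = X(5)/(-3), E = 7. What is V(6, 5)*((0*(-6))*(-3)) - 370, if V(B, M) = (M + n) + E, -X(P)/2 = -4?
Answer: -370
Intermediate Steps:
X(P) = 8 (X(P) = -2*(-4) = 8)
n = -8/3 (n = 8/(-3) = 8*(-1/3) = -8/3 ≈ -2.6667)
V(B, M) = 13/3 + M (V(B, M) = (M - 8/3) + 7 = (-8/3 + M) + 7 = 13/3 + M)
V(6, 5)*((0*(-6))*(-3)) - 370 = (13/3 + 5)*((0*(-6))*(-3)) - 370 = 28*(0*(-3))/3 - 370 = (28/3)*0 - 370 = 0 - 370 = -370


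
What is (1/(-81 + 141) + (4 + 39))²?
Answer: 6661561/3600 ≈ 1850.4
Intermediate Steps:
(1/(-81 + 141) + (4 + 39))² = (1/60 + 43)² = (2581/60)² = 6661561/3600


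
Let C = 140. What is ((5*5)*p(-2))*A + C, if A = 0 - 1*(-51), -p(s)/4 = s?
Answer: 10340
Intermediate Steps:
p(s) = -4*s
A = 51 (A = 0 + 51 = 51)
((5*5)*p(-2))*A + C = ((5*5)*(-4*(-2)))*51 + 140 = (25*8)*51 + 140 = 200*51 + 140 = 10200 + 140 = 10340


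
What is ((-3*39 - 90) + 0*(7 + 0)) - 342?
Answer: -549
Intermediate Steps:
((-3*39 - 90) + 0*(7 + 0)) - 342 = ((-117 - 90) + 0*7) - 342 = (-207 + 0) - 342 = -207 - 342 = -549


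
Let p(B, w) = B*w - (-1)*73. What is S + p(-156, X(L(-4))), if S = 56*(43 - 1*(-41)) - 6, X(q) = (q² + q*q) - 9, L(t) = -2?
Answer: 4927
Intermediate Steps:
X(q) = -9 + 2*q² (X(q) = (q² + q²) - 9 = 2*q² - 9 = -9 + 2*q²)
S = 4698 (S = 56*(43 + 41) - 6 = 56*84 - 6 = 4704 - 6 = 4698)
p(B, w) = 73 + B*w (p(B, w) = B*w - 1*(-73) = B*w + 73 = 73 + B*w)
S + p(-156, X(L(-4))) = 4698 + (73 - 156*(-9 + 2*(-2)²)) = 4698 + (73 - 156*(-9 + 2*4)) = 4698 + (73 - 156*(-9 + 8)) = 4698 + (73 - 156*(-1)) = 4698 + (73 + 156) = 4698 + 229 = 4927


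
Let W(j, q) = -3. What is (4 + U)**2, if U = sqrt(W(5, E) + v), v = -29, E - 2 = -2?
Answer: -16 + 32*I*sqrt(2) ≈ -16.0 + 45.255*I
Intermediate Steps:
E = 0 (E = 2 - 2 = 0)
U = 4*I*sqrt(2) (U = sqrt(-3 - 29) = sqrt(-32) = 4*I*sqrt(2) ≈ 5.6569*I)
(4 + U)**2 = (4 + 4*I*sqrt(2))**2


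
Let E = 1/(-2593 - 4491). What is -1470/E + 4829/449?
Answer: 4675657349/449 ≈ 1.0413e+7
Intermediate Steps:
E = -1/7084 (E = 1/(-7084) = -1/7084 ≈ -0.00014116)
-1470/E + 4829/449 = -1470/(-1/7084) + 4829/449 = -1470*(-7084) + 4829*(1/449) = 10413480 + 4829/449 = 4675657349/449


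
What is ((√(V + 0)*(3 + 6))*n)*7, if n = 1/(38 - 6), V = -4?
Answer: 63*I/16 ≈ 3.9375*I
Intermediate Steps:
n = 1/32 ≈ 0.031250
((√(V + 0)*(3 + 6))*n)*7 = ((√(-4 + 0)*(3 + 6))*(1/32))*7 = ((√(-4)*9)*(1/32))*7 = (((2*I)*9)*(1/32))*7 = ((18*I)*(1/32))*7 = (9*I/16)*7 = 63*I/16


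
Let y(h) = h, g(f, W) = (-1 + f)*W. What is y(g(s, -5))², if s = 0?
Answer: 25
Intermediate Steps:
g(f, W) = W*(-1 + f)
y(g(s, -5))² = (-5*(-1 + 0))² = (-5*(-1))² = 5² = 25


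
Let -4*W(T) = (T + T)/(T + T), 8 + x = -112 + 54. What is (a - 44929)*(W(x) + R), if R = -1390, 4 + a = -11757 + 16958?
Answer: 55237413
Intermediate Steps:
a = 5197 (a = -4 + (-11757 + 16958) = -4 + 5201 = 5197)
x = -66 (x = -8 + (-112 + 54) = -8 - 58 = -66)
W(T) = -¼ (W(T) = -(T + T)/(4*(T + T)) = -2*T/(4*(2*T)) = -2*T*1/(2*T)/4 = -¼*1 = -¼)
(a - 44929)*(W(x) + R) = (5197 - 44929)*(-¼ - 1390) = -39732*(-5561/4) = 55237413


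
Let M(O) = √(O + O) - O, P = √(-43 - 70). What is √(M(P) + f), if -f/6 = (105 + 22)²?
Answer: √(-96774 - I*√113 + √2*113^(¼)*√I) ≈ 0.012 - 311.08*I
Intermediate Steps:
P = I*√113 (P = √(-113) = I*√113 ≈ 10.63*I)
M(O) = -O + √2*√O (M(O) = √(2*O) - O = √2*√O - O = -O + √2*√O)
f = -96774 (f = -6*(105 + 22)² = -6*127² = -6*16129 = -96774)
√(M(P) + f) = √((-I*√113 + √2*√(I*√113)) - 96774) = √((-I*√113 + √2*(113^(¼)*√I)) - 96774) = √((-I*√113 + √2*113^(¼)*√I) - 96774) = √(-96774 - I*√113 + √2*113^(¼)*√I)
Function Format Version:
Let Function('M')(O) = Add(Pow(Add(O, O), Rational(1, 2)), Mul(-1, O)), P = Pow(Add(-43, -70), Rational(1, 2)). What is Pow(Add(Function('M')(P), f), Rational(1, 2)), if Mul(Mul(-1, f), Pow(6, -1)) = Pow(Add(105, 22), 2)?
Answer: Pow(Add(-96774, Mul(-1, I, Pow(113, Rational(1, 2))), Mul(Pow(2, Rational(1, 2)), Pow(113, Rational(1, 4)), Pow(I, Rational(1, 2)))), Rational(1, 2)) ≈ Add(0.012, Mul(-311.08, I))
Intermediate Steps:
P = Mul(I, Pow(113, Rational(1, 2))) (P = Pow(-113, Rational(1, 2)) = Mul(I, Pow(113, Rational(1, 2))) ≈ Mul(10.630, I))
Function('M')(O) = Add(Mul(-1, O), Mul(Pow(2, Rational(1, 2)), Pow(O, Rational(1, 2)))) (Function('M')(O) = Add(Pow(Mul(2, O), Rational(1, 2)), Mul(-1, O)) = Add(Mul(Pow(2, Rational(1, 2)), Pow(O, Rational(1, 2))), Mul(-1, O)) = Add(Mul(-1, O), Mul(Pow(2, Rational(1, 2)), Pow(O, Rational(1, 2)))))
f = -96774 (f = Mul(-6, Pow(Add(105, 22), 2)) = Mul(-6, Pow(127, 2)) = Mul(-6, 16129) = -96774)
Pow(Add(Function('M')(P), f), Rational(1, 2)) = Pow(Add(Add(Mul(-1, Mul(I, Pow(113, Rational(1, 2)))), Mul(Pow(2, Rational(1, 2)), Pow(Mul(I, Pow(113, Rational(1, 2))), Rational(1, 2)))), -96774), Rational(1, 2)) = Pow(Add(Add(Mul(-1, I, Pow(113, Rational(1, 2))), Mul(Pow(2, Rational(1, 2)), Mul(Pow(113, Rational(1, 4)), Pow(I, Rational(1, 2))))), -96774), Rational(1, 2)) = Pow(Add(Add(Mul(-1, I, Pow(113, Rational(1, 2))), Mul(Pow(2, Rational(1, 2)), Pow(113, Rational(1, 4)), Pow(I, Rational(1, 2)))), -96774), Rational(1, 2)) = Pow(Add(-96774, Mul(-1, I, Pow(113, Rational(1, 2))), Mul(Pow(2, Rational(1, 2)), Pow(113, Rational(1, 4)), Pow(I, Rational(1, 2)))), Rational(1, 2))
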